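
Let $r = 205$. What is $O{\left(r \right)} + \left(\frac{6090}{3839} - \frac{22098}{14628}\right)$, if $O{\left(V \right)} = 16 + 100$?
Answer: $\frac{1086408295}{9359482} \approx 116.08$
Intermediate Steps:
$O{\left(V \right)} = 116$
$O{\left(r \right)} + \left(\frac{6090}{3839} - \frac{22098}{14628}\right) = 116 + \left(\frac{6090}{3839} - \frac{22098}{14628}\right) = 116 + \left(6090 \cdot \frac{1}{3839} - \frac{3683}{2438}\right) = 116 + \left(\frac{6090}{3839} - \frac{3683}{2438}\right) = 116 + \frac{708383}{9359482} = \frac{1086408295}{9359482}$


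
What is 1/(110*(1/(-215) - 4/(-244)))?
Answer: 2623/3388 ≈ 0.77420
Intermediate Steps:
1/(110*(1/(-215) - 4/(-244))) = 1/(110*(1*(-1/215) - 4*(-1/244))) = 1/(110*(-1/215 + 1/61)) = 1/(110*(154/13115)) = 1/(3388/2623) = 2623/3388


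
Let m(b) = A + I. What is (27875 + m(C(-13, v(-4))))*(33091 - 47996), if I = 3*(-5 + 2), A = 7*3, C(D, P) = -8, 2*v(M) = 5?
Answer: -415655735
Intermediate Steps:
v(M) = 5/2 (v(M) = (½)*5 = 5/2)
A = 21
I = -9 (I = 3*(-3) = -9)
m(b) = 12 (m(b) = 21 - 9 = 12)
(27875 + m(C(-13, v(-4))))*(33091 - 47996) = (27875 + 12)*(33091 - 47996) = 27887*(-14905) = -415655735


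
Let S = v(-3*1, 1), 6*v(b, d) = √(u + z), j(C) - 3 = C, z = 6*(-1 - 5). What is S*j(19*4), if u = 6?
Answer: 79*I*√30/6 ≈ 72.117*I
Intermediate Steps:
z = -36 (z = 6*(-6) = -36)
j(C) = 3 + C
v(b, d) = I*√30/6 (v(b, d) = √(6 - 36)/6 = √(-30)/6 = (I*√30)/6 = I*√30/6)
S = I*√30/6 ≈ 0.91287*I
S*j(19*4) = (I*√30/6)*(3 + 19*4) = (I*√30/6)*(3 + 76) = (I*√30/6)*79 = 79*I*√30/6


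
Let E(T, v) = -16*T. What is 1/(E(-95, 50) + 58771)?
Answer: 1/60291 ≈ 1.6586e-5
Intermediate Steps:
1/(E(-95, 50) + 58771) = 1/(-16*(-95) + 58771) = 1/(1520 + 58771) = 1/60291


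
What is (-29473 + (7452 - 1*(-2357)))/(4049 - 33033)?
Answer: 2458/3623 ≈ 0.67844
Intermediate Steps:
(-29473 + (7452 - 1*(-2357)))/(4049 - 33033) = (-29473 + (7452 + 2357))/(-28984) = (-29473 + 9809)*(-1/28984) = -19664*(-1/28984) = 2458/3623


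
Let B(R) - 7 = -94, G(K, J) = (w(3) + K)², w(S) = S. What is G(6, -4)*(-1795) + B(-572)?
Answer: -145482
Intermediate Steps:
G(K, J) = (3 + K)²
B(R) = -87 (B(R) = 7 - 94 = -87)
G(6, -4)*(-1795) + B(-572) = (3 + 6)²*(-1795) - 87 = 9²*(-1795) - 87 = 81*(-1795) - 87 = -145395 - 87 = -145482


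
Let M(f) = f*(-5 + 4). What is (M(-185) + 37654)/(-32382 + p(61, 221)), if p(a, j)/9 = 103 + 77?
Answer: -12613/10254 ≈ -1.2301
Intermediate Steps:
p(a, j) = 1620 (p(a, j) = 9*(103 + 77) = 9*180 = 1620)
M(f) = -f (M(f) = f*(-1) = -f)
(M(-185) + 37654)/(-32382 + p(61, 221)) = (-1*(-185) + 37654)/(-32382 + 1620) = (185 + 37654)/(-30762) = 37839*(-1/30762) = -12613/10254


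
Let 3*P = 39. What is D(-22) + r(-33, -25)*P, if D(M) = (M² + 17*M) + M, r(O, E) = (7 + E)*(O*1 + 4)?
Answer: 6874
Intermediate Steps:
r(O, E) = (4 + O)*(7 + E) (r(O, E) = (7 + E)*(O + 4) = (7 + E)*(4 + O) = (4 + O)*(7 + E))
P = 13 (P = (⅓)*39 = 13)
D(M) = M² + 18*M
D(-22) + r(-33, -25)*P = -22*(18 - 22) + (28 + 4*(-25) + 7*(-33) - 25*(-33))*13 = -22*(-4) + (28 - 100 - 231 + 825)*13 = 88 + 522*13 = 88 + 6786 = 6874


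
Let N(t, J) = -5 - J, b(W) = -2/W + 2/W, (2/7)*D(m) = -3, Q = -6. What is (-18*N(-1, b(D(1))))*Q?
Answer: -540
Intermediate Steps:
D(m) = -21/2 (D(m) = (7/2)*(-3) = -21/2)
b(W) = 0
(-18*N(-1, b(D(1))))*Q = -18*(-5 - 1*0)*(-6) = -18*(-5 + 0)*(-6) = -18*(-5)*(-6) = 90*(-6) = -540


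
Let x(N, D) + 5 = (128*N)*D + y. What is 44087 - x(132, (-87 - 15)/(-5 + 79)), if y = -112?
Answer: 2497244/37 ≈ 67493.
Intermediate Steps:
x(N, D) = -117 + 128*D*N (x(N, D) = -5 + ((128*N)*D - 112) = -5 + (128*D*N - 112) = -5 + (-112 + 128*D*N) = -117 + 128*D*N)
44087 - x(132, (-87 - 15)/(-5 + 79)) = 44087 - (-117 + 128*((-87 - 15)/(-5 + 79))*132) = 44087 - (-117 + 128*(-102/74)*132) = 44087 - (-117 + 128*(-102*1/74)*132) = 44087 - (-117 + 128*(-51/37)*132) = 44087 - (-117 - 861696/37) = 44087 - 1*(-866025/37) = 44087 + 866025/37 = 2497244/37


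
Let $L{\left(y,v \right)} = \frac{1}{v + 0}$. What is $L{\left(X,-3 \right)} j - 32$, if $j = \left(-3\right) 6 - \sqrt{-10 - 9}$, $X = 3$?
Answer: $-26 + \frac{i \sqrt{19}}{3} \approx -26.0 + 1.453 i$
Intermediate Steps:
$L{\left(y,v \right)} = \frac{1}{v}$
$j = -18 - i \sqrt{19}$ ($j = -18 - \sqrt{-19} = -18 - i \sqrt{19} \approx -18.0 - 4.3589 i$)
$L{\left(X,-3 \right)} j - 32 = \frac{-18 - i \sqrt{19}}{-3} - 32 = - \frac{-18 - i \sqrt{19}}{3} - 32 = \left(6 + \frac{i \sqrt{19}}{3}\right) - 32 = -26 + \frac{i \sqrt{19}}{3}$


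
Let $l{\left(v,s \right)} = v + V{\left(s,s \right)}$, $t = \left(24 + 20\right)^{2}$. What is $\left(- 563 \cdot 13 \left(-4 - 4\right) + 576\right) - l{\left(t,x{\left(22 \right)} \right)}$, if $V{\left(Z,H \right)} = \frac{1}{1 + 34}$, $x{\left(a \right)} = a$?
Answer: $\frac{2001719}{35} \approx 57192.0$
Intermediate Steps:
$t = 1936$ ($t = 44^{2} = 1936$)
$V{\left(Z,H \right)} = \frac{1}{35}$
$l{\left(v,s \right)} = \frac{1}{35} + v$ ($l{\left(v,s \right)} = v + \frac{1}{35} = \frac{1}{35} + v$)
$\left(- 563 \cdot 13 \left(-4 - 4\right) + 576\right) - l{\left(t,x{\left(22 \right)} \right)} = \left(- 563 \cdot 13 \left(-4 - 4\right) + 576\right) - \left(\frac{1}{35} + 1936\right) = \left(- 563 \cdot 13 \left(-8\right) + 576\right) - \frac{67761}{35} = \left(\left(-563\right) \left(-104\right) + 576\right) - \frac{67761}{35} = \left(58552 + 576\right) - \frac{67761}{35} = 59128 - \frac{67761}{35} = \frac{2001719}{35}$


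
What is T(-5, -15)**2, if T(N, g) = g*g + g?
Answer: 44100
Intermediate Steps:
T(N, g) = g + g**2 (T(N, g) = g**2 + g = g + g**2)
T(-5, -15)**2 = (-15*(1 - 15))**2 = (-15*(-14))**2 = 210**2 = 44100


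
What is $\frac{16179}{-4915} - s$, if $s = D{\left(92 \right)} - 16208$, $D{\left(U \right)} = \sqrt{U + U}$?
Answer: $\frac{79646141}{4915} - 2 \sqrt{46} \approx 16191.0$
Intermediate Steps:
$D{\left(U \right)} = \sqrt{2} \sqrt{U}$ ($D{\left(U \right)} = \sqrt{2 U} = \sqrt{2} \sqrt{U}$)
$s = -16208 + 2 \sqrt{46}$ ($s = \sqrt{2} \sqrt{92} - 16208 = \sqrt{2} \cdot 2 \sqrt{23} - 16208 = 2 \sqrt{46} - 16208 = -16208 + 2 \sqrt{46} \approx -16194.0$)
$\frac{16179}{-4915} - s = \frac{16179}{-4915} - \left(-16208 + 2 \sqrt{46}\right) = 16179 \left(- \frac{1}{4915}\right) + \left(16208 - 2 \sqrt{46}\right) = - \frac{16179}{4915} + \left(16208 - 2 \sqrt{46}\right) = \frac{79646141}{4915} - 2 \sqrt{46}$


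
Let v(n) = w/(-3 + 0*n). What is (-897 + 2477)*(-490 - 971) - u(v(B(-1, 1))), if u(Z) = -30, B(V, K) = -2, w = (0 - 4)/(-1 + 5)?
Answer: -2308350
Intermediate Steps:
w = -1 (w = -4/4 = -4*¼ = -1)
v(n) = ⅓ (v(n) = -1/(-3 + 0*n) = -1/(-3 + 0) = -1/(-3) = -1*(-⅓) = ⅓)
(-897 + 2477)*(-490 - 971) - u(v(B(-1, 1))) = (-897 + 2477)*(-490 - 971) - 1*(-30) = 1580*(-1461) + 30 = -2308380 + 30 = -2308350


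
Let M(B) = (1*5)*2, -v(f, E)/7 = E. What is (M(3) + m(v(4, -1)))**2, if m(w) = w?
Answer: 289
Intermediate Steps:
v(f, E) = -7*E
M(B) = 10 (M(B) = 5*2 = 10)
(M(3) + m(v(4, -1)))**2 = (10 - 7*(-1))**2 = (10 + 7)**2 = 17**2 = 289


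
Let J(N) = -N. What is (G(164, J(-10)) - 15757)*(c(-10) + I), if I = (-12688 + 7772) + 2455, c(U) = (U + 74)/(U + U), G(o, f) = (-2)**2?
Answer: 194092713/5 ≈ 3.8819e+7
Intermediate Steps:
G(o, f) = 4
c(U) = (74 + U)/(2*U) (c(U) = (74 + U)/((2*U)) = (74 + U)*(1/(2*U)) = (74 + U)/(2*U))
I = -2461 (I = -4916 + 2455 = -2461)
(G(164, J(-10)) - 15757)*(c(-10) + I) = (4 - 15757)*((1/2)*(74 - 10)/(-10) - 2461) = -15753*((1/2)*(-1/10)*64 - 2461) = -15753*(-16/5 - 2461) = -15753*(-12321/5) = 194092713/5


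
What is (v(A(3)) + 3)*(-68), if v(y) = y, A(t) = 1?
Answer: -272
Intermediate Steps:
(v(A(3)) + 3)*(-68) = (1 + 3)*(-68) = 4*(-68) = -272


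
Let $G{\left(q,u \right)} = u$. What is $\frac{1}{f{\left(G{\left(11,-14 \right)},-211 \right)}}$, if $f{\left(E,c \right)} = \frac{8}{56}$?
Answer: $7$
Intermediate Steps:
$f{\left(E,c \right)} = \frac{1}{7}$ ($f{\left(E,c \right)} = 8 \cdot \frac{1}{56} = \frac{1}{7}$)
$\frac{1}{f{\left(G{\left(11,-14 \right)},-211 \right)}} = \frac{1}{\frac{1}{7}} = 7$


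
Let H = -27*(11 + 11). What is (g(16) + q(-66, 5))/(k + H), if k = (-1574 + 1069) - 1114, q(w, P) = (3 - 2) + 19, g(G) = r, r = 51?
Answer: -71/2213 ≈ -0.032083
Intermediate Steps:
g(G) = 51
H = -594 (H = -27*22 = -594)
q(w, P) = 20 (q(w, P) = 1 + 19 = 20)
k = -1619 (k = -505 - 1114 = -1619)
(g(16) + q(-66, 5))/(k + H) = (51 + 20)/(-1619 - 594) = 71/(-2213) = 71*(-1/2213) = -71/2213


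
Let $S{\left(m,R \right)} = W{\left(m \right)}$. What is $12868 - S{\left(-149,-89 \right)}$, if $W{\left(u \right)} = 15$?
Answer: $12853$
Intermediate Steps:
$S{\left(m,R \right)} = 15$
$12868 - S{\left(-149,-89 \right)} = 12868 - 15 = 12853$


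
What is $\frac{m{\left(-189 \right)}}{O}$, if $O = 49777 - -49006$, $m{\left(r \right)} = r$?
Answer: $- \frac{189}{98783} \approx -0.0019133$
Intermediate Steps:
$O = 98783$ ($O = 49777 + 49006 = 98783$)
$\frac{m{\left(-189 \right)}}{O} = - \frac{189}{98783}$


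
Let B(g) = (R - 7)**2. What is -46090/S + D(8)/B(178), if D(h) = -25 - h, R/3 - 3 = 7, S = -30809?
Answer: 23364913/16297961 ≈ 1.4336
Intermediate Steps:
R = 30 (R = 9 + 3*7 = 9 + 21 = 30)
B(g) = 529 (B(g) = (30 - 7)**2 = 23**2 = 529)
-46090/S + D(8)/B(178) = -46090/(-30809) + (-25 - 1*8)/529 = -46090*(-1/30809) + (-25 - 8)*(1/529) = 46090/30809 - 33*1/529 = 46090/30809 - 33/529 = 23364913/16297961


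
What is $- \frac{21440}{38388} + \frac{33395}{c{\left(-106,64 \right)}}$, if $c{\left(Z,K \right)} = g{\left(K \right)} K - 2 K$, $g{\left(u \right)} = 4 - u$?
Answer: $- \frac{341760295}{38080896} \approx -8.9746$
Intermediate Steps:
$c{\left(Z,K \right)} = - 2 K + K \left(4 - K\right)$ ($c{\left(Z,K \right)} = \left(4 - K\right) K - 2 K = K \left(4 - K\right) - 2 K = - 2 K + K \left(4 - K\right)$)
$- \frac{21440}{38388} + \frac{33395}{c{\left(-106,64 \right)}} = - \frac{21440}{38388} + \frac{33395}{64 \left(2 - 64\right)} = \left(-21440\right) \frac{1}{38388} + \frac{33395}{64 \left(2 - 64\right)} = - \frac{5360}{9597} + \frac{33395}{64 \left(-62\right)} = - \frac{5360}{9597} + \frac{33395}{-3968} = - \frac{5360}{9597} + 33395 \left(- \frac{1}{3968}\right) = - \frac{5360}{9597} - \frac{33395}{3968} = - \frac{341760295}{38080896}$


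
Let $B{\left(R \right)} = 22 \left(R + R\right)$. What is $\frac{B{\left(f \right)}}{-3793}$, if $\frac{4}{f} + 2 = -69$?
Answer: $\frac{176}{269303} \approx 0.00065354$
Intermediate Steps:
$f = - \frac{4}{71}$ ($f = \frac{4}{-2 - 69} = \frac{4}{-71} = 4 \left(- \frac{1}{71}\right) = - \frac{4}{71} \approx -0.056338$)
$B{\left(R \right)} = 44 R$ ($B{\left(R \right)} = 22 \cdot 2 R = 44 R$)
$\frac{B{\left(f \right)}}{-3793} = \frac{44 \left(- \frac{4}{71}\right)}{-3793} = \left(- \frac{176}{71}\right) \left(- \frac{1}{3793}\right) = \frac{176}{269303}$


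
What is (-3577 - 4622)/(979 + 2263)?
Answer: -8199/3242 ≈ -2.5290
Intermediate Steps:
(-3577 - 4622)/(979 + 2263) = -8199/3242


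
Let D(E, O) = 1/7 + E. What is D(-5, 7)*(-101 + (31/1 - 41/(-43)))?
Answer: 100946/301 ≈ 335.37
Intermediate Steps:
D(E, O) = ⅐ + E
D(-5, 7)*(-101 + (31/1 - 41/(-43))) = (⅐ - 5)*(-101 + (31/1 - 41/(-43))) = -34*(-101 + (31*1 - 41*(-1/43)))/7 = -34*(-101 + (31 + 41/43))/7 = -34*(-101 + 1374/43)/7 = -34/7*(-2969/43) = 100946/301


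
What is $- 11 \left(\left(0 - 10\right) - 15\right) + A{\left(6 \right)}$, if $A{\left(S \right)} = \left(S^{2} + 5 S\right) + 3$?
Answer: $344$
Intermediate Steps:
$A{\left(S \right)} = 3 + S^{2} + 5 S$
$- 11 \left(\left(0 - 10\right) - 15\right) + A{\left(6 \right)} = - 11 \left(\left(0 - 10\right) - 15\right) + \left(3 + 6^{2} + 5 \cdot 6\right) = - 11 \left(-10 - 15\right) + \left(3 + 36 + 30\right) = \left(-11\right) \left(-25\right) + 69 = 275 + 69 = 344$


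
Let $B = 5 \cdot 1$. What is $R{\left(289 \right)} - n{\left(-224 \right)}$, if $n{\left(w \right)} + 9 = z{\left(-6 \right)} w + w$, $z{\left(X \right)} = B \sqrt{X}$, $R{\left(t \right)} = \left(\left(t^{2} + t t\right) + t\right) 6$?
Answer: $1004219 + 1120 i \sqrt{6} \approx 1.0042 \cdot 10^{6} + 2743.4 i$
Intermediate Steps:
$B = 5$
$R{\left(t \right)} = 6 t + 12 t^{2}$ ($R{\left(t \right)} = \left(\left(t^{2} + t^{2}\right) + t\right) 6 = \left(2 t^{2} + t\right) 6 = \left(t + 2 t^{2}\right) 6 = 6 t + 12 t^{2}$)
$z{\left(X \right)} = 5 \sqrt{X}$
$n{\left(w \right)} = -9 + w + 5 i w \sqrt{6}$ ($n{\left(w \right)} = -9 + \left(5 \sqrt{-6} w + w\right) = -9 + \left(5 i \sqrt{6} w + w\right) = -9 + \left(5 i w \sqrt{6} + w\right) = -9 + \left(w + 5 i w \sqrt{6}\right) = -9 + w + 5 i w \sqrt{6}$)
$R{\left(289 \right)} - n{\left(-224 \right)} = 6 \cdot 289 \left(1 + 2 \cdot 289\right) - \left(-9 - 224 + 5 i \left(-224\right) \sqrt{6}\right) = 6 \cdot 289 \left(1 + 578\right) - \left(-9 - 224 - 1120 i \sqrt{6}\right) = 6 \cdot 289 \cdot 579 - \left(-233 - 1120 i \sqrt{6}\right) = 1003986 + \left(233 + 1120 i \sqrt{6}\right) = 1004219 + 1120 i \sqrt{6}$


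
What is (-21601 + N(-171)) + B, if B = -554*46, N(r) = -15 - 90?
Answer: -47190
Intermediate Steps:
N(r) = -105
B = -25484
(-21601 + N(-171)) + B = (-21601 - 105) - 25484 = -21706 - 25484 = -47190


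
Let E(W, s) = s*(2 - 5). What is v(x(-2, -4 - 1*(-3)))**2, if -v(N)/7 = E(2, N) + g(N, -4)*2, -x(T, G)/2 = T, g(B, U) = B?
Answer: 784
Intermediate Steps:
x(T, G) = -2*T
E(W, s) = -3*s (E(W, s) = s*(-3) = -3*s)
v(N) = 7*N (v(N) = -7*(-3*N + N*2) = -7*(-3*N + 2*N) = -(-7)*N = 7*N)
v(x(-2, -4 - 1*(-3)))**2 = (7*(-2*(-2)))**2 = (7*4)**2 = 28**2 = 784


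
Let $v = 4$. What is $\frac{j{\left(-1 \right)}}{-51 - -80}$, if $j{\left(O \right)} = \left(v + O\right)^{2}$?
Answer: $\frac{9}{29} \approx 0.31034$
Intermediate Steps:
$j{\left(O \right)} = \left(4 + O\right)^{2}$
$\frac{j{\left(-1 \right)}}{-51 - -80} = \frac{\left(4 - 1\right)^{2}}{-51 - -80} = \frac{3^{2}}{-51 + 80} = \frac{1}{29} \cdot 9 = \frac{9}{29}$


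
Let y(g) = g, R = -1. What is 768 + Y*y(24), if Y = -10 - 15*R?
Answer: 888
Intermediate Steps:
Y = 5 (Y = -10 - 15*(-1) = -10 + 15 = 5)
768 + Y*y(24) = 768 + 5*24 = 768 + 120 = 888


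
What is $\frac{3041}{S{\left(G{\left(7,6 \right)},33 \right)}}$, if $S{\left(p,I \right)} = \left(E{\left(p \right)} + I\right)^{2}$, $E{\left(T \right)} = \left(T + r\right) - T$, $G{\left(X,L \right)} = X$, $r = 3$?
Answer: $\frac{3041}{1296} \approx 2.3465$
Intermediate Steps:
$E{\left(T \right)} = 3$ ($E{\left(T \right)} = \left(T + 3\right) - T = \left(3 + T\right) - T = 3$)
$S{\left(p,I \right)} = \left(3 + I\right)^{2}$
$\frac{3041}{S{\left(G{\left(7,6 \right)},33 \right)}} = \frac{3041}{\left(3 + 33\right)^{2}} = \frac{3041}{36^{2}} = \frac{3041}{1296}$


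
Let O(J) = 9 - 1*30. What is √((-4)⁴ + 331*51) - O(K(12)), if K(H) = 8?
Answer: 21 + √17137 ≈ 151.91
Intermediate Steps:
O(J) = -21 (O(J) = 9 - 30 = -21)
√((-4)⁴ + 331*51) - O(K(12)) = √((-4)⁴ + 331*51) - 1*(-21) = √(256 + 16881) + 21 = √17137 + 21 = 21 + √17137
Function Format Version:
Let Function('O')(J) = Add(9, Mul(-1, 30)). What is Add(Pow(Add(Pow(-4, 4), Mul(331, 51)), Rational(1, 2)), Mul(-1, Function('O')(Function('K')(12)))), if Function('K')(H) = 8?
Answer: Add(21, Pow(17137, Rational(1, 2))) ≈ 151.91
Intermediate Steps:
Function('O')(J) = -21 (Function('O')(J) = Add(9, -30) = -21)
Add(Pow(Add(Pow(-4, 4), Mul(331, 51)), Rational(1, 2)), Mul(-1, Function('O')(Function('K')(12)))) = Add(Pow(Add(Pow(-4, 4), Mul(331, 51)), Rational(1, 2)), Mul(-1, -21)) = Add(Pow(Add(256, 16881), Rational(1, 2)), 21) = Add(Pow(17137, Rational(1, 2)), 21) = Add(21, Pow(17137, Rational(1, 2)))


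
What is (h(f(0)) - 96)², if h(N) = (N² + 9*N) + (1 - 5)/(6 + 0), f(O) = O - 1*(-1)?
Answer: 67600/9 ≈ 7511.1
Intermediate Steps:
f(O) = 1 + O (f(O) = O + 1 = 1 + O)
h(N) = -⅔ + N² + 9*N (h(N) = (N² + 9*N) - 4/6 = (N² + 9*N) - 4*⅙ = (N² + 9*N) - ⅔ = -⅔ + N² + 9*N)
(h(f(0)) - 96)² = ((-⅔ + (1 + 0)² + 9*(1 + 0)) - 96)² = ((-⅔ + 1² + 9*1) - 96)² = ((-⅔ + 1 + 9) - 96)² = (28/3 - 96)² = (-260/3)² = 67600/9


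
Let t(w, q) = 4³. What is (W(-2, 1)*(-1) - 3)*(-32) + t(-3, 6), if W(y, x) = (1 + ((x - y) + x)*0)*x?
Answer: 192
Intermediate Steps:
W(y, x) = x (W(y, x) = (1 + (-y + 2*x)*0)*x = (1 + 0)*x = 1*x = x)
t(w, q) = 64
(W(-2, 1)*(-1) - 3)*(-32) + t(-3, 6) = (1*(-1) - 3)*(-32) + 64 = (-1 - 3)*(-32) + 64 = -4*(-32) + 64 = 128 + 64 = 192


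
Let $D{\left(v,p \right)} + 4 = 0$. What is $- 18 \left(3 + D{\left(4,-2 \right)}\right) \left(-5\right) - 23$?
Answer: $-113$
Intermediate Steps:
$D{\left(v,p \right)} = -4$ ($D{\left(v,p \right)} = -4 + 0 = -4$)
$- 18 \left(3 + D{\left(4,-2 \right)}\right) \left(-5\right) - 23 = - 18 \left(3 - 4\right) \left(-5\right) - 23 = - 18 \left(\left(-1\right) \left(-5\right)\right) - 23 = \left(-18\right) 5 - 23 = -90 - 23 = -113$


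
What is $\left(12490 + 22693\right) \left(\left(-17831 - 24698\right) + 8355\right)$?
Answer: $-1202343842$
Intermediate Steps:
$\left(12490 + 22693\right) \left(\left(-17831 - 24698\right) + 8355\right) = 35183 \left(-42529 + 8355\right) = 35183 \left(-34174\right) = -1202343842$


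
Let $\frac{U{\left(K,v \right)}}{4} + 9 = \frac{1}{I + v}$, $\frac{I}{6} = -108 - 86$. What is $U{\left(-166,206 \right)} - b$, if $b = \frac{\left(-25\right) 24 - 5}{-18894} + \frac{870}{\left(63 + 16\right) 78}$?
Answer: $- \frac{336253666183}{9294582102} \approx -36.177$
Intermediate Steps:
$I = -1164$ ($I = 6 \left(-108 - 86\right) = 6 \left(-194\right) = -1164$)
$U{\left(K,v \right)} = -36 + \frac{4}{-1164 + v}$
$b = \frac{3360965}{19404138}$ ($b = \left(-600 - 5\right) \left(- \frac{1}{18894}\right) + \frac{870}{79 \cdot 78} = \left(-605\right) \left(- \frac{1}{18894}\right) + \frac{870}{6162} = \frac{605}{18894} + 870 \cdot \frac{1}{6162} = \frac{605}{18894} + \frac{145}{1027} = \frac{3360965}{19404138} \approx 0.17321$)
$U{\left(-166,206 \right)} - b = \frac{4 \left(10477 - 1854\right)}{-1164 + 206} - \frac{3360965}{19404138} = \frac{4 \left(10477 - 1854\right)}{-958} - \frac{3360965}{19404138} = 4 \left(- \frac{1}{958}\right) 8623 - \frac{3360965}{19404138} = - \frac{17246}{479} - \frac{3360965}{19404138} = - \frac{336253666183}{9294582102}$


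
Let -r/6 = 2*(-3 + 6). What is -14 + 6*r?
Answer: -230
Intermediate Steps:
r = -36 (r = -12*(-3 + 6) = -12*3 = -6*6 = -36)
-14 + 6*r = -14 + 6*(-36) = -14 - 216 = -230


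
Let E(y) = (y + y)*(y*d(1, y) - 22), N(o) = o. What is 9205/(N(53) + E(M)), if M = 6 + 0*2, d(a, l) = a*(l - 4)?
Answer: -9205/67 ≈ -137.39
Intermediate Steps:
d(a, l) = a*(-4 + l)
M = 6 (M = 6 + 0 = 6)
E(y) = 2*y*(-22 + y*(-4 + y)) (E(y) = (y + y)*(y*(1*(-4 + y)) - 22) = (2*y)*(y*(-4 + y) - 22) = (2*y)*(-22 + y*(-4 + y)) = 2*y*(-22 + y*(-4 + y)))
9205/(N(53) + E(M)) = 9205/(53 + 2*6*(-22 + 6*(-4 + 6))) = 9205/(53 + 2*6*(-22 + 6*2)) = 9205/(53 + 2*6*(-22 + 12)) = 9205/(53 + 2*6*(-10)) = 9205/(53 - 120) = 9205/(-67) = 9205*(-1/67) = -9205/67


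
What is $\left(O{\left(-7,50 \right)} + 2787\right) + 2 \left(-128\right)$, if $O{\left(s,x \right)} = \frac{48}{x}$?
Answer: $\frac{63299}{25} \approx 2532.0$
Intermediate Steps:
$\left(O{\left(-7,50 \right)} + 2787\right) + 2 \left(-128\right) = \left(\frac{48}{50} + 2787\right) + 2 \left(-128\right) = \left(48 \cdot \frac{1}{50} + 2787\right) - 256 = \left(\frac{24}{25} + 2787\right) - 256 = \frac{69699}{25} - 256 = \frac{63299}{25}$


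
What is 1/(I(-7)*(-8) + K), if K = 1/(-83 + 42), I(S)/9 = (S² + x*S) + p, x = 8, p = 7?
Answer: -41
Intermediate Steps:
I(S) = 63 + 9*S² + 72*S (I(S) = 9*((S² + 8*S) + 7) = 9*(7 + S² + 8*S) = 63 + 9*S² + 72*S)
K = -1/41 (K = 1/(-41) = -1/41 ≈ -0.024390)
1/(I(-7)*(-8) + K) = 1/((63 + 9*(-7)² + 72*(-7))*(-8) - 1/41) = 1/((63 + 9*49 - 504)*(-8) - 1/41) = 1/((63 + 441 - 504)*(-8) - 1/41) = 1/(0*(-8) - 1/41) = 1/(0 - 1/41) = 1/(-1/41) = -41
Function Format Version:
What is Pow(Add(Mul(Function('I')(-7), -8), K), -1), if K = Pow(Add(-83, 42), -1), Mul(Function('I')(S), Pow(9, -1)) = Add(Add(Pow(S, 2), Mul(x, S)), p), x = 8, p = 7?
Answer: -41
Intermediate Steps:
Function('I')(S) = Add(63, Mul(9, Pow(S, 2)), Mul(72, S)) (Function('I')(S) = Mul(9, Add(Add(Pow(S, 2), Mul(8, S)), 7)) = Mul(9, Add(7, Pow(S, 2), Mul(8, S))) = Add(63, Mul(9, Pow(S, 2)), Mul(72, S)))
K = Rational(-1, 41) (K = Pow(-41, -1) = Rational(-1, 41) ≈ -0.024390)
Pow(Add(Mul(Function('I')(-7), -8), K), -1) = Pow(Add(Mul(Add(63, Mul(9, Pow(-7, 2)), Mul(72, -7)), -8), Rational(-1, 41)), -1) = Pow(Add(Mul(Add(63, Mul(9, 49), -504), -8), Rational(-1, 41)), -1) = Pow(Add(Mul(Add(63, 441, -504), -8), Rational(-1, 41)), -1) = Pow(Add(Mul(0, -8), Rational(-1, 41)), -1) = Pow(Add(0, Rational(-1, 41)), -1) = Pow(Rational(-1, 41), -1) = -41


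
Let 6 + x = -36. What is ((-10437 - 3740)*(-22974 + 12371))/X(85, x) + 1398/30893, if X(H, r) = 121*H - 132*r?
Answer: 4643818685725/489005297 ≈ 9496.5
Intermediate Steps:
x = -42 (x = -6 - 36 = -42)
X(H, r) = -132*r + 121*H
((-10437 - 3740)*(-22974 + 12371))/X(85, x) + 1398/30893 = ((-10437 - 3740)*(-22974 + 12371))/(-132*(-42) + 121*85) + 1398/30893 = (-14177*(-10603))/(5544 + 10285) + 1398*(1/30893) = 150318731/15829 + 1398/30893 = 4643818685725/489005297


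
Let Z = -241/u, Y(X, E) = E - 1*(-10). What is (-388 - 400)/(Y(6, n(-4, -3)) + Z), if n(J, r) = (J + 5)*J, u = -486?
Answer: -382968/3157 ≈ -121.31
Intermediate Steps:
n(J, r) = J*(5 + J) (n(J, r) = (5 + J)*J = J*(5 + J))
Y(X, E) = 10 + E (Y(X, E) = E + 10 = 10 + E)
Z = 241/486 (Z = -241/(-486) = -241*(-1/486) = 241/486 ≈ 0.49588)
(-388 - 400)/(Y(6, n(-4, -3)) + Z) = (-388 - 400)/((10 - 4*(5 - 4)) + 241/486) = -788/((10 - 4*1) + 241/486) = -788/((10 - 4) + 241/486) = -788/(6 + 241/486) = -788/3157/486 = -788*486/3157 = -382968/3157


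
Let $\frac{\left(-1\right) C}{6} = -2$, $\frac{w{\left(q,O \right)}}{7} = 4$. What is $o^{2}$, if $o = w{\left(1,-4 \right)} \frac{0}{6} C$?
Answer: $0$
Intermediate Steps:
$w{\left(q,O \right)} = 28$ ($w{\left(q,O \right)} = 7 \cdot 4 = 28$)
$C = 12$ ($C = \left(-6\right) \left(-2\right) = 12$)
$o = 0$ ($o = 28 \cdot \frac{0}{6} \cdot 12 = 28 \cdot 0 \cdot \frac{1}{6} \cdot 12 = 28 \cdot 0 \cdot 12 = 0 \cdot 12 = 0$)
$o^{2} = 0^{2} = 0$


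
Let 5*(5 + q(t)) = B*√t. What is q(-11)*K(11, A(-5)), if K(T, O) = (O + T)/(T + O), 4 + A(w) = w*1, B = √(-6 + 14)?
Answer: -5 + 2*I*√22/5 ≈ -5.0 + 1.8762*I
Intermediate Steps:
B = 2*√2 (B = √8 = 2*√2 ≈ 2.8284)
A(w) = -4 + w (A(w) = -4 + w*1 = -4 + w)
K(T, O) = 1 (K(T, O) = (O + T)/(O + T) = 1)
q(t) = -5 + 2*√2*√t/5 (q(t) = -5 + ((2*√2)*√t)/5 = -5 + (2*√2*√t)/5 = -5 + 2*√2*√t/5)
q(-11)*K(11, A(-5)) = (-5 + 2*√2*√(-11)/5)*1 = (-5 + 2*√2*(I*√11)/5)*1 = (-5 + 2*I*√22/5)*1 = -5 + 2*I*√22/5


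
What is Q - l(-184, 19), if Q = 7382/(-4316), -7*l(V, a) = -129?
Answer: -304219/15106 ≈ -20.139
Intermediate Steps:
l(V, a) = 129/7 (l(V, a) = -⅐*(-129) = 129/7)
Q = -3691/2158 (Q = 7382*(-1/4316) = -3691/2158 ≈ -1.7104)
Q - l(-184, 19) = -3691/2158 - 1*129/7 = -3691/2158 - 129/7 = -304219/15106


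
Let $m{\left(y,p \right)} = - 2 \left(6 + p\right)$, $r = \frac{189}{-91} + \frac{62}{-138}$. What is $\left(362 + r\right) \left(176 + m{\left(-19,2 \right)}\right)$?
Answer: $\frac{51591680}{897} \approx 57516.0$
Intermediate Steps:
$r = - \frac{2266}{897}$ ($r = 189 \left(- \frac{1}{91}\right) + 62 \left(- \frac{1}{138}\right) = - \frac{27}{13} - \frac{31}{69} = - \frac{2266}{897} \approx -2.5262$)
$m{\left(y,p \right)} = -12 - 2 p$
$\left(362 + r\right) \left(176 + m{\left(-19,2 \right)}\right) = \left(362 - \frac{2266}{897}\right) \left(176 - 16\right) = \frac{322448 \left(176 - 16\right)}{897} = \frac{322448}{897} \cdot 160 = \frac{51591680}{897}$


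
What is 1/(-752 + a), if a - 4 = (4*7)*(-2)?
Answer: -1/804 ≈ -0.0012438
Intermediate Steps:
a = -52 (a = 4 + (4*7)*(-2) = 4 + 28*(-2) = 4 - 56 = -52)
1/(-752 + a) = 1/(-752 - 52) = 1/(-804) = -1/804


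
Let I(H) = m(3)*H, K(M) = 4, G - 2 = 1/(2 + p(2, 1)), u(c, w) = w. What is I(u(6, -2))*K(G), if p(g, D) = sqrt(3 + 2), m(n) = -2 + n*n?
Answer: -56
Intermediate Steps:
m(n) = -2 + n**2
p(g, D) = sqrt(5)
G = 2 + 1/(2 + sqrt(5)) ≈ 2.2361
I(H) = 7*H (I(H) = (-2 + 3**2)*H = (-2 + 9)*H = 7*H)
I(u(6, -2))*K(G) = (7*(-2))*4 = -14*4 = -56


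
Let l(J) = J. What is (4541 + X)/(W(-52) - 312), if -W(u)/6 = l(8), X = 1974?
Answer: -1303/72 ≈ -18.097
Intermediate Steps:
W(u) = -48 (W(u) = -6*8 = -48)
(4541 + X)/(W(-52) - 312) = (4541 + 1974)/(-48 - 312) = 6515/(-360) = 6515*(-1/360) = -1303/72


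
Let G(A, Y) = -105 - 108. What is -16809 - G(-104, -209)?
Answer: -16596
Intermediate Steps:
G(A, Y) = -213
-16809 - G(-104, -209) = -16809 - 1*(-213) = -16809 + 213 = -16596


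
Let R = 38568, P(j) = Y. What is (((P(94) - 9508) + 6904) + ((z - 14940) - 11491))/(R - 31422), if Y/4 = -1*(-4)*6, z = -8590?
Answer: -37529/7146 ≈ -5.2517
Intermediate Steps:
Y = 96 (Y = 4*(-1*(-4)*6) = 4*(4*6) = 4*24 = 96)
P(j) = 96
(((P(94) - 9508) + 6904) + ((z - 14940) - 11491))/(R - 31422) = (((96 - 9508) + 6904) + ((-8590 - 14940) - 11491))/(38568 - 31422) = ((-9412 + 6904) + (-23530 - 11491))/7146 = (-2508 - 35021)*(1/7146) = -37529*1/7146 = -37529/7146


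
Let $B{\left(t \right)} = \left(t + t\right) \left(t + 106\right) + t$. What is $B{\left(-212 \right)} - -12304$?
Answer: $57036$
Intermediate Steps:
$B{\left(t \right)} = t + 2 t \left(106 + t\right)$ ($B{\left(t \right)} = 2 t \left(106 + t\right) + t = t + 2 t \left(106 + t\right)$)
$B{\left(-212 \right)} - -12304 = - 212 \left(213 + 2 \left(-212\right)\right) - -12304 = - 212 \left(213 - 424\right) + 12304 = \left(-212\right) \left(-211\right) + 12304 = 44732 + 12304 = 57036$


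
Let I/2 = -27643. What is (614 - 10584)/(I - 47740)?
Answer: 4985/51513 ≈ 0.096772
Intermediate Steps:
I = -55286 (I = 2*(-27643) = -55286)
(614 - 10584)/(I - 47740) = (614 - 10584)/(-55286 - 47740) = -9970/(-103026) = -9970*(-1/103026) = 4985/51513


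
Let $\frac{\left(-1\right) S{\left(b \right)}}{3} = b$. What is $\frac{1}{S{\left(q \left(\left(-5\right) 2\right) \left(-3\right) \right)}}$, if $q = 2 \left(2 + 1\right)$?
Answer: $- \frac{1}{540} \approx -0.0018519$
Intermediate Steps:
$q = 6$ ($q = 2 \cdot 3 = 6$)
$S{\left(b \right)} = - 3 b$
$\frac{1}{S{\left(q \left(\left(-5\right) 2\right) \left(-3\right) \right)}} = \frac{1}{\left(-3\right) 6 \left(\left(-5\right) 2\right) \left(-3\right)} = \frac{1}{\left(-3\right) 6 \left(-10\right) \left(-3\right)} = \frac{1}{\left(-3\right) \left(\left(-60\right) \left(-3\right)\right)} = \frac{1}{\left(-3\right) 180} = \frac{1}{-540} = - \frac{1}{540}$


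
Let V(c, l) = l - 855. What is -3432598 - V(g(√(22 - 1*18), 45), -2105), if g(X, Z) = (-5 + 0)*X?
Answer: -3429638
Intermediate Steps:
g(X, Z) = -5*X
V(c, l) = -855 + l
-3432598 - V(g(√(22 - 1*18), 45), -2105) = -3432598 - (-855 - 2105) = -3432598 - 1*(-2960) = -3432598 + 2960 = -3429638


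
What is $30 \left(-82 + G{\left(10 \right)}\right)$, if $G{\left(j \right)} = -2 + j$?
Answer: $-2220$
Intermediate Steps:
$30 \left(-82 + G{\left(10 \right)}\right) = 30 \left(-82 + \left(-2 + 10\right)\right) = 30 \left(-82 + 8\right) = 30 \left(-74\right) = -2220$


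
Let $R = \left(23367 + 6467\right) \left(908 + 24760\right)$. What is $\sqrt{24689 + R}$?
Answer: $7 \sqrt{15628649} \approx 27673.0$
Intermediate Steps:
$R = 765779112$ ($R = 29834 \cdot 25668 = 765779112$)
$\sqrt{24689 + R} = \sqrt{24689 + 765779112} = \sqrt{765803801} = 7 \sqrt{15628649}$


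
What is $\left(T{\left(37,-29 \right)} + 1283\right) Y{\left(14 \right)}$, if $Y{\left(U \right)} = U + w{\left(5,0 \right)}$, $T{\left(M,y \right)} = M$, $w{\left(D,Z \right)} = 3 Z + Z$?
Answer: $18480$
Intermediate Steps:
$w{\left(D,Z \right)} = 4 Z$
$Y{\left(U \right)} = U$ ($Y{\left(U \right)} = U + 4 \cdot 0 = U + 0 = U$)
$\left(T{\left(37,-29 \right)} + 1283\right) Y{\left(14 \right)} = \left(37 + 1283\right) 14 = 1320 \cdot 14 = 18480$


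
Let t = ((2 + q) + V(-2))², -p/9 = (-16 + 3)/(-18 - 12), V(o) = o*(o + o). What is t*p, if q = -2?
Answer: -1248/5 ≈ -249.60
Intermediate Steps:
V(o) = 2*o² (V(o) = o*(2*o) = 2*o²)
p = -39/10 (p = -9*(-16 + 3)/(-18 - 12) = -(-117)/(-30) = -(-117)*(-1)/30 = -9*13/30 = -39/10 ≈ -3.9000)
t = 64 (t = ((2 - 2) + 2*(-2)²)² = (0 + 2*4)² = (0 + 8)² = 8² = 64)
t*p = 64*(-39/10) = -1248/5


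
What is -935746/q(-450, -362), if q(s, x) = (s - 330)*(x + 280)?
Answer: -467873/31980 ≈ -14.630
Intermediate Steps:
q(s, x) = (-330 + s)*(280 + x)
-935746/q(-450, -362) = -935746/(-92400 - 330*(-362) + 280*(-450) - 450*(-362)) = -935746/(-92400 + 119460 - 126000 + 162900) = -935746/63960 = -935746*1/63960 = -467873/31980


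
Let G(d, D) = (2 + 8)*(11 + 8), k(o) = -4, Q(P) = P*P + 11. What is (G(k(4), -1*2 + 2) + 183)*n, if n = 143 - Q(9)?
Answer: 19023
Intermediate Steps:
Q(P) = 11 + P² (Q(P) = P² + 11 = 11 + P²)
G(d, D) = 190 (G(d, D) = 10*19 = 190)
n = 51 (n = 143 - (11 + 9²) = 143 - (11 + 81) = 143 - 1*92 = 143 - 92 = 51)
(G(k(4), -1*2 + 2) + 183)*n = (190 + 183)*51 = 373*51 = 19023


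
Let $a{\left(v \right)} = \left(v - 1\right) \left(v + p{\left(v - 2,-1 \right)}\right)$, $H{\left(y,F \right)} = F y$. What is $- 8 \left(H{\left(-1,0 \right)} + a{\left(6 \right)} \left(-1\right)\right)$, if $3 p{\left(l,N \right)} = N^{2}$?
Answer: $\frac{760}{3} \approx 253.33$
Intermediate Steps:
$p{\left(l,N \right)} = \frac{N^{2}}{3}$
$a{\left(v \right)} = \left(-1 + v\right) \left(\frac{1}{3} + v\right)$ ($a{\left(v \right)} = \left(v - 1\right) \left(v + \frac{\left(-1\right)^{2}}{3}\right) = \left(-1 + v\right) \left(v + \frac{1}{3} \cdot 1\right) = \left(-1 + v\right) \left(v + \frac{1}{3}\right) = \left(-1 + v\right) \left(\frac{1}{3} + v\right)$)
$- 8 \left(H{\left(-1,0 \right)} + a{\left(6 \right)} \left(-1\right)\right) = - 8 \left(0 \left(-1\right) + \left(- \frac{1}{3} + 6^{2} - 4\right) \left(-1\right)\right) = - 8 \left(0 + \left(- \frac{1}{3} + 36 - 4\right) \left(-1\right)\right) = - 8 \left(0 + \frac{95}{3} \left(-1\right)\right) = - 8 \left(0 - \frac{95}{3}\right) = \left(-8\right) \left(- \frac{95}{3}\right) = \frac{760}{3}$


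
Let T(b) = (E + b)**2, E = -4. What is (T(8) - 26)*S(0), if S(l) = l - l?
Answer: 0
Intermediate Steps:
S(l) = 0
T(b) = (-4 + b)**2
(T(8) - 26)*S(0) = ((-4 + 8)**2 - 26)*0 = (4**2 - 26)*0 = (16 - 26)*0 = -10*0 = 0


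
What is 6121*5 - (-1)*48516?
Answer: 79121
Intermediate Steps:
6121*5 - (-1)*48516 = 30605 - 1*(-48516) = 30605 + 48516 = 79121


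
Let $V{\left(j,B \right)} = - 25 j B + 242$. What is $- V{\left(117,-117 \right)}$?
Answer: $-342467$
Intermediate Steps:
$V{\left(j,B \right)} = 242 - 25 B j$ ($V{\left(j,B \right)} = - 25 B j + 242 = 242 - 25 B j$)
$- V{\left(117,-117 \right)} = - (242 - \left(-2925\right) 117) = - (242 + 342225) = \left(-1\right) 342467 = -342467$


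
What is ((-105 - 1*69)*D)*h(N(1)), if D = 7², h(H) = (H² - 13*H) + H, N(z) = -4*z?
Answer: -545664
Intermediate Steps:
h(H) = H² - 12*H
D = 49
((-105 - 1*69)*D)*h(N(1)) = ((-105 - 1*69)*49)*((-4*1)*(-12 - 4*1)) = ((-105 - 69)*49)*(-4*(-12 - 4)) = (-174*49)*(-4*(-16)) = -8526*64 = -545664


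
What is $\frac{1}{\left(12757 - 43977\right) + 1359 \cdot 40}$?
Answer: $\frac{1}{23140} \approx 4.3215 \cdot 10^{-5}$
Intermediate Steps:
$\frac{1}{\left(12757 - 43977\right) + 1359 \cdot 40} = \frac{1}{-31220 + 54360} = \frac{1}{23140}$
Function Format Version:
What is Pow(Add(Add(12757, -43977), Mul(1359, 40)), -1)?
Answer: Rational(1, 23140) ≈ 4.3215e-5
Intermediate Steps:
Pow(Add(Add(12757, -43977), Mul(1359, 40)), -1) = Pow(Add(-31220, 54360), -1) = Pow(23140, -1) = Rational(1, 23140)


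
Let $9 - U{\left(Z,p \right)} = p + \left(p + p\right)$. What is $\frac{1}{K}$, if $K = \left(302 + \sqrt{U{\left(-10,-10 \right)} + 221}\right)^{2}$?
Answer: $\frac{11433}{1033851392} - \frac{151 \sqrt{65}}{1033851392} \approx 9.8811 \cdot 10^{-6}$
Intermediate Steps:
$U{\left(Z,p \right)} = 9 - 3 p$ ($U{\left(Z,p \right)} = 9 - \left(p + \left(p + p\right)\right) = 9 - \left(p + 2 p\right) = 9 - 3 p$)
$K = \left(302 + 2 \sqrt{65}\right)^{2}$ ($K = \left(302 + \sqrt{\left(9 - -30\right) + 221}\right)^{2} = \left(302 + \sqrt{\left(9 + 30\right) + 221}\right)^{2} = \left(302 + \sqrt{39 + 221}\right)^{2} = \left(302 + \sqrt{260}\right)^{2} = \left(302 + 2 \sqrt{65}\right)^{2} \approx 1.012 \cdot 10^{5}$)
$\frac{1}{K} = \frac{1}{91464 + 1208 \sqrt{65}}$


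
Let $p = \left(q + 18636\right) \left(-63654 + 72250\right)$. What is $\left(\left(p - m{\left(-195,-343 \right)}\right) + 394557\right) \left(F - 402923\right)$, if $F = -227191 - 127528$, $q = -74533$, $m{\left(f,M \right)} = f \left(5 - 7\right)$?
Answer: $363741230782690$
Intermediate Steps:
$m{\left(f,M \right)} = - 2 f$ ($m{\left(f,M \right)} = f \left(-2\right) = - 2 f$)
$F = -354719$
$p = -480490612$ ($p = \left(-74533 + 18636\right) \left(-63654 + 72250\right) = \left(-55897\right) 8596 = -480490612$)
$\left(\left(p - m{\left(-195,-343 \right)}\right) + 394557\right) \left(F - 402923\right) = \left(\left(-480490612 - \left(-2\right) \left(-195\right)\right) + 394557\right) \left(-354719 - 402923\right) = \left(\left(-480490612 - 390\right) + 394557\right) \left(-757642\right) = \left(-480491002 + 394557\right) \left(-757642\right) = \left(-480096445\right) \left(-757642\right) = 363741230782690$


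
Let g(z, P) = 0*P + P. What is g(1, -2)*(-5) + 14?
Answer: 24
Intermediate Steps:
g(z, P) = P (g(z, P) = 0 + P = P)
g(1, -2)*(-5) + 14 = -2*(-5) + 14 = 10 + 14 = 24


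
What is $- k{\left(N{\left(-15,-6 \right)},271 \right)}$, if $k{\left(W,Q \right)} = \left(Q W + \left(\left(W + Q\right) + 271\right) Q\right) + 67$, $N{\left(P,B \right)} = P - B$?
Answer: $-142071$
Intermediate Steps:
$k{\left(W,Q \right)} = 67 + Q W + Q \left(271 + Q + W\right)$ ($k{\left(W,Q \right)} = \left(Q W + \left(\left(Q + W\right) + 271\right) Q\right) + 67 = \left(Q W + \left(271 + Q + W\right) Q\right) + 67 = \left(Q W + Q \left(271 + Q + W\right)\right) + 67 = 67 + Q W + Q \left(271 + Q + W\right)$)
$- k{\left(N{\left(-15,-6 \right)},271 \right)} = - (67 + 271^{2} + 271 \cdot 271 + 2 \cdot 271 \left(-15 - -6\right)) = - (67 + 73441 + 73441 + 2 \cdot 271 \left(-15 + 6\right)) = - (67 + 73441 + 73441 + 2 \cdot 271 \left(-9\right)) = - (67 + 73441 + 73441 - 4878) = \left(-1\right) 142071 = -142071$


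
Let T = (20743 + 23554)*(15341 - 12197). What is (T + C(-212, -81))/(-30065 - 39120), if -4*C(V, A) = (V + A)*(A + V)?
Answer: -556993223/276740 ≈ -2012.7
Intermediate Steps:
C(V, A) = -(A + V)**2/4 (C(V, A) = -(V + A)*(A + V)/4 = -(A + V)*(A + V)/4 = -(A + V)**2/4)
T = 139269768 (T = 44297*3144 = 139269768)
(T + C(-212, -81))/(-30065 - 39120) = (139269768 - (-81 - 212)**2/4)/(-30065 - 39120) = (139269768 - 1/4*(-293)**2)/(-69185) = (139269768 - 1/4*85849)*(-1/69185) = (139269768 - 85849/4)*(-1/69185) = (556993223/4)*(-1/69185) = -556993223/276740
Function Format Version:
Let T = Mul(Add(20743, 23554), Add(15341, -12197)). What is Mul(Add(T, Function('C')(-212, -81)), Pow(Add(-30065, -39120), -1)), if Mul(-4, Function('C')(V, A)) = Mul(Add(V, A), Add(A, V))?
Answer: Rational(-556993223, 276740) ≈ -2012.7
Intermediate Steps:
Function('C')(V, A) = Mul(Rational(-1, 4), Pow(Add(A, V), 2)) (Function('C')(V, A) = Mul(Rational(-1, 4), Mul(Add(V, A), Add(A, V))) = Mul(Rational(-1, 4), Mul(Add(A, V), Add(A, V))) = Mul(Rational(-1, 4), Pow(Add(A, V), 2)))
T = 139269768 (T = Mul(44297, 3144) = 139269768)
Mul(Add(T, Function('C')(-212, -81)), Pow(Add(-30065, -39120), -1)) = Mul(Add(139269768, Mul(Rational(-1, 4), Pow(Add(-81, -212), 2))), Pow(Add(-30065, -39120), -1)) = Mul(Add(139269768, Mul(Rational(-1, 4), Pow(-293, 2))), Pow(-69185, -1)) = Mul(Add(139269768, Mul(Rational(-1, 4), 85849)), Rational(-1, 69185)) = Mul(Add(139269768, Rational(-85849, 4)), Rational(-1, 69185)) = Mul(Rational(556993223, 4), Rational(-1, 69185)) = Rational(-556993223, 276740)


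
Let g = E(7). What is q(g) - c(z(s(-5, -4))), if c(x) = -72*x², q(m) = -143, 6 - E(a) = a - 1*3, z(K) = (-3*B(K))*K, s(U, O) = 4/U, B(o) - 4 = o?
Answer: 2564833/625 ≈ 4103.7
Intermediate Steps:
B(o) = 4 + o
z(K) = K*(-12 - 3*K) (z(K) = (-3*(4 + K))*K = (-12 - 3*K)*K = K*(-12 - 3*K))
E(a) = 9 - a (E(a) = 6 - (a - 1*3) = 6 - (a - 3) = 6 - (-3 + a) = 6 + (3 - a) = 9 - a)
g = 2 (g = 9 - 1*7 = 9 - 7 = 2)
q(g) - c(z(s(-5, -4))) = -143 - (-72)*(-3*4/(-5)*(4 + 4/(-5)))² = -143 - (-72)*(-3*4*(-⅕)*(4 + 4*(-⅕)))² = -143 - (-72)*(-3*(-⅘)*(4 - ⅘))² = -143 - (-72)*(-3*(-⅘)*16/5)² = -143 - (-72)*(192/25)² = -143 - (-72)*36864/625 = -143 - 1*(-2654208/625) = -143 + 2654208/625 = 2564833/625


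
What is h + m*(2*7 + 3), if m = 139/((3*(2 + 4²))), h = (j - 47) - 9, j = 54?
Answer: 2255/54 ≈ 41.759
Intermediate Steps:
h = -2 (h = (54 - 47) - 9 = 7 - 9 = -2)
m = 139/54 (m = 139/((3*(2 + 16))) = 139/((3*18)) = 139/54 ≈ 2.5741)
h + m*(2*7 + 3) = -2 + 139*(2*7 + 3)/54 = -2 + 139*(14 + 3)/54 = -2 + (139/54)*17 = -2 + 2363/54 = 2255/54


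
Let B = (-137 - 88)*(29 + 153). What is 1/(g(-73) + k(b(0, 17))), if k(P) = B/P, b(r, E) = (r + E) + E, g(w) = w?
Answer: -17/21716 ≈ -0.00078283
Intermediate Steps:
B = -40950 (B = -225*182 = -40950)
b(r, E) = r + 2*E (b(r, E) = (E + r) + E = r + 2*E)
k(P) = -40950/P
1/(g(-73) + k(b(0, 17))) = 1/(-73 - 40950/(0 + 2*17)) = 1/(-73 - 40950/(0 + 34)) = 1/(-73 - 40950/34) = 1/(-73 - 40950*1/34) = 1/(-73 - 20475/17) = 1/(-21716/17) = -17/21716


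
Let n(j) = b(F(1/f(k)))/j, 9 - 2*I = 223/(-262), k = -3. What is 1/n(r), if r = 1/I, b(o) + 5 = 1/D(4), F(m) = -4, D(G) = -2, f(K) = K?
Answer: -1048/28391 ≈ -0.036913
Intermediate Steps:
I = 2581/524 (I = 9/2 - 223/(2*(-262)) = 9/2 - 223*(-1)/(2*262) = 9/2 - ½*(-223/262) = 9/2 + 223/524 = 2581/524 ≈ 4.9256)
b(o) = -11/2 (b(o) = -5 + 1/(-2) = -5 - ½ = -11/2)
r = 524/2581 (r = 1/(2581/524) = 524/2581 ≈ 0.20302)
n(j) = -11/(2*j)
1/n(r) = 1/(-11/(2*524/2581)) = 1/(-11/2*2581/524) = 1/(-28391/1048) = -1048/28391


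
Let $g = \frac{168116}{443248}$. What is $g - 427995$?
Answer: $- \frac{3648226147}{8524} \approx -4.2799 \cdot 10^{5}$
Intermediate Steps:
$g = \frac{3233}{8524}$ ($g = 168116 \cdot \frac{1}{443248} = \frac{3233}{8524} \approx 0.37928$)
$g - 427995 = \frac{3233}{8524} - 427995 = - \frac{3648226147}{8524}$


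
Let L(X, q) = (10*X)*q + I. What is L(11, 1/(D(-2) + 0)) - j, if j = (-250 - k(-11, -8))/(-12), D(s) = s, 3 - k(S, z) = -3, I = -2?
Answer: -235/3 ≈ -78.333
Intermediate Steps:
k(S, z) = 6 (k(S, z) = 3 - 1*(-3) = 3 + 3 = 6)
L(X, q) = -2 + 10*X*q (L(X, q) = (10*X)*q - 2 = 10*X*q - 2 = -2 + 10*X*q)
j = 64/3 (j = (-250 - 1*6)/(-12) = (-250 - 6)*(-1/12) = -256*(-1/12) = 64/3 ≈ 21.333)
L(11, 1/(D(-2) + 0)) - j = (-2 + 10*11/(-2 + 0)) - 1*64/3 = (-2 + 10*11/(-2)) - 64/3 = (-2 + 10*11*(-½)) - 64/3 = (-2 - 55) - 64/3 = -57 - 64/3 = -235/3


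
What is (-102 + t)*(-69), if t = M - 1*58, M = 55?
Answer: 7245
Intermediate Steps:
t = -3 (t = 55 - 1*58 = 55 - 58 = -3)
(-102 + t)*(-69) = (-102 - 3)*(-69) = -105*(-69) = 7245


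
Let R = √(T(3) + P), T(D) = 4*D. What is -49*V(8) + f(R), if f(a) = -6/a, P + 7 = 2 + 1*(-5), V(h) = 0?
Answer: -3*√2 ≈ -4.2426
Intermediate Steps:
P = -10 (P = -7 + (2 + 1*(-5)) = -7 + (2 - 5) = -7 - 3 = -10)
R = √2 (R = √(4*3 - 10) = √(12 - 10) = √2 ≈ 1.4142)
-49*V(8) + f(R) = -49*0 - 6*√2/2 = 0 - 3*√2 = -3*√2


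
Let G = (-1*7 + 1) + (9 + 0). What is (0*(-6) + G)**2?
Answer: 9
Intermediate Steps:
G = 3 (G = (-7 + 1) + 9 = -6 + 9 = 3)
(0*(-6) + G)**2 = (0*(-6) + 3)**2 = (0 + 3)**2 = 3**2 = 9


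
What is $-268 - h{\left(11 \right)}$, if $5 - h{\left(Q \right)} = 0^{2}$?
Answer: $-273$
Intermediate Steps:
$h{\left(Q \right)} = 5$ ($h{\left(Q \right)} = 5 - 0^{2} = 5 - 0 = 5 + 0 = 5$)
$-268 - h{\left(11 \right)} = -268 - 5 = -273$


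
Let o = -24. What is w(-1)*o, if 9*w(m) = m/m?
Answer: -8/3 ≈ -2.6667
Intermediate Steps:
w(m) = ⅑ (w(m) = (m/m)/9 = (⅑)*1 = ⅑)
w(-1)*o = (⅑)*(-24) = -8/3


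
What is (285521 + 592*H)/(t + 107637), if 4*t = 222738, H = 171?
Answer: 773506/326643 ≈ 2.3680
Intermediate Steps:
t = 111369/2 (t = (¼)*222738 = 111369/2 ≈ 55685.)
(285521 + 592*H)/(t + 107637) = (285521 + 592*171)/(111369/2 + 107637) = (285521 + 101232)/(326643/2) = 386753*(2/326643) = 773506/326643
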